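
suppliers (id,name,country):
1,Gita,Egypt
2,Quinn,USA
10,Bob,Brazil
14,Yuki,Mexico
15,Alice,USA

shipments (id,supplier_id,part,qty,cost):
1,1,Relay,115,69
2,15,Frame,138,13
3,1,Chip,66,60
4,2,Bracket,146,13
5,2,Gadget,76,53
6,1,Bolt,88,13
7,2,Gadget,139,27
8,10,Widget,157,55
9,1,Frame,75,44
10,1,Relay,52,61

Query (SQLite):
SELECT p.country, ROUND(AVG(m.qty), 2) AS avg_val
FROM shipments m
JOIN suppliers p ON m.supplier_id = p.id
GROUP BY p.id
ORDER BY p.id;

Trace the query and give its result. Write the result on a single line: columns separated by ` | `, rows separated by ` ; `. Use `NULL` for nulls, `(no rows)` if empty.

Join each shipments row to its suppliers via supplier_id.
Group joined rows by suppliers.id; compute ROUND(AVG(m.qty), 2) per group.
  1: ids {1, 3, 6, 9, 10} → ROUND(AVG(m.qty), 2)=79.2
  2: ids {4, 5, 7} → ROUND(AVG(m.qty), 2)=120.33
  10: ids {8} → ROUND(AVG(m.qty), 2)=157
  15: ids {2} → ROUND(AVG(m.qty), 2)=138

Egypt | 79.2 ; USA | 120.33 ; Brazil | 157 ; USA | 138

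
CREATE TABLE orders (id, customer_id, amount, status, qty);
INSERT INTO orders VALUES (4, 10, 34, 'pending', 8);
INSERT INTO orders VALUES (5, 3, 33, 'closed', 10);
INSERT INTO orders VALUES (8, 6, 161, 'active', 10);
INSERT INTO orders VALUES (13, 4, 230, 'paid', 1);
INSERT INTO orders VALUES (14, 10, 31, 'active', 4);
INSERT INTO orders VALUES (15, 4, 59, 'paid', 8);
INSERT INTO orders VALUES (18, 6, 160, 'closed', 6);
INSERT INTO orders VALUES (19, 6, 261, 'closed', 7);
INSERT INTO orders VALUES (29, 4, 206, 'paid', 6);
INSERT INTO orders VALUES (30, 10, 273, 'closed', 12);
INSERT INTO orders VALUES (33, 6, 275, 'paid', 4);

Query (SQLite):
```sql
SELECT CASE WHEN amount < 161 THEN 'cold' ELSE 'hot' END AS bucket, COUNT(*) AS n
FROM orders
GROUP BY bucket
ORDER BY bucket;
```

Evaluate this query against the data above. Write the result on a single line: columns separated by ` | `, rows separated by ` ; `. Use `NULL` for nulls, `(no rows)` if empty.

cold | 5 ; hot | 6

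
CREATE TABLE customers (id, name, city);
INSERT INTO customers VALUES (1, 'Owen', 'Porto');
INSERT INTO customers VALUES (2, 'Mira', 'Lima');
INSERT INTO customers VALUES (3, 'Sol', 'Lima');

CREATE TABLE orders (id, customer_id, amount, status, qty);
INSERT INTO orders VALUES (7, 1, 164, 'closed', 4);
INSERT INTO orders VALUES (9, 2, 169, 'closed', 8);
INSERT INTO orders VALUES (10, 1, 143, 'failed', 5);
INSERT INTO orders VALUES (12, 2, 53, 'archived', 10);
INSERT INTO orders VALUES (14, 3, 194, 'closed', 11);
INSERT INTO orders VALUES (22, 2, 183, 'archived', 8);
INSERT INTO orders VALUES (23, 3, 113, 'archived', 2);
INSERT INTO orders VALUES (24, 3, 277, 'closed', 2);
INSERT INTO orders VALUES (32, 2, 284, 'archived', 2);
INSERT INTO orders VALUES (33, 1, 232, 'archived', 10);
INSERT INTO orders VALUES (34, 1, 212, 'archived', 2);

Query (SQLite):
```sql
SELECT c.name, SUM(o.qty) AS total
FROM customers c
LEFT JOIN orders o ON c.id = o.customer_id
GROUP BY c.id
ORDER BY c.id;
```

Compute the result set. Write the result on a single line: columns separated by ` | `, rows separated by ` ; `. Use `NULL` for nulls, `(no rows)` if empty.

LEFT JOIN keeps every customers row; unmatched ones get NULL for orders columns.
Group by customers.id and compute SUM(o.qty). SUM over an all-NULL group is NULL.
  1: ids {7, 10, 33, 34} → SUM(o.qty)=21
  2: ids {9, 12, 22, 32} → SUM(o.qty)=28
  3: ids {14, 23, 24} → SUM(o.qty)=15

Owen | 21 ; Mira | 28 ; Sol | 15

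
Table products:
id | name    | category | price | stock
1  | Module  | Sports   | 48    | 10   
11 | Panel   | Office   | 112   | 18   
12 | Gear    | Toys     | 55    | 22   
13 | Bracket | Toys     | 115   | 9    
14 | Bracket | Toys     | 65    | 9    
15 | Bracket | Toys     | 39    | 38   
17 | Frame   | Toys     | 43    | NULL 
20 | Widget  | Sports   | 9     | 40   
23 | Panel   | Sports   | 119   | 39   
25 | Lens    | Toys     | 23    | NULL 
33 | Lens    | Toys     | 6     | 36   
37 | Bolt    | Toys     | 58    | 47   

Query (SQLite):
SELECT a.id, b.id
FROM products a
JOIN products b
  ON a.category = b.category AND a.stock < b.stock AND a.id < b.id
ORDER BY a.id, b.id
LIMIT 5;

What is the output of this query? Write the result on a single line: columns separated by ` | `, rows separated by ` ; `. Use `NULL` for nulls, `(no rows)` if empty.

Pairs (a,b) with same category, a.stock < b.stock, a.id < b.id.
category groups: Office:{11} Sports:{1,20,23} Toys:{12,13,14,15,17,25,33,37}
Ordered by (a.id, b.id); first 5.

1 | 20 ; 1 | 23 ; 12 | 15 ; 12 | 33 ; 12 | 37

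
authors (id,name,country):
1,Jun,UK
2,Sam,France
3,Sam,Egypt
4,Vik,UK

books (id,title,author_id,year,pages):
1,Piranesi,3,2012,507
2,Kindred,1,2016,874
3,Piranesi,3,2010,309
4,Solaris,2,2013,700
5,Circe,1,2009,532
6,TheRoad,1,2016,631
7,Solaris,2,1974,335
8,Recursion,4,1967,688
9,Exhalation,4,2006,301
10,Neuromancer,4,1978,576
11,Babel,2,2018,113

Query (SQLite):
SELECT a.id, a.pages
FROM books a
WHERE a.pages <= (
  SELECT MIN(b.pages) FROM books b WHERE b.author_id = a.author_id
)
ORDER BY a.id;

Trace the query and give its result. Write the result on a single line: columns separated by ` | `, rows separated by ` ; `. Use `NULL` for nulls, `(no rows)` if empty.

3 | 309 ; 5 | 532 ; 9 | 301 ; 11 | 113

For each books row a, compute MIN(pages) over rows sharing a.author_id.
Keep row a if a.pages <= that per-group MIN.
  author_id=1: MIN(pages) = 532
  author_id=2: MIN(pages) = 113
  author_id=3: MIN(pages) = 309
  author_id=4: MIN(pages) = 301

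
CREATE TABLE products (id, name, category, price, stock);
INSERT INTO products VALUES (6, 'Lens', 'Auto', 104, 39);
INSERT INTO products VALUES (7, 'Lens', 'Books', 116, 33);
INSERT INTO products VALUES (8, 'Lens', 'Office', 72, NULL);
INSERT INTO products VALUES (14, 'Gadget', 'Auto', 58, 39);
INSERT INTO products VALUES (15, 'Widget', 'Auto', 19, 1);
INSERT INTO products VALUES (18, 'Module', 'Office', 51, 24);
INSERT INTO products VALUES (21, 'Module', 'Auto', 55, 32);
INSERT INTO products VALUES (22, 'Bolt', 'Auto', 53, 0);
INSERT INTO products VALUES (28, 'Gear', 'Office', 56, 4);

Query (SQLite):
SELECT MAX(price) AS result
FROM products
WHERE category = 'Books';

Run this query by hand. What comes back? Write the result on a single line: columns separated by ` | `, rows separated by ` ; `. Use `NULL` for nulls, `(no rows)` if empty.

Rows where category='Books' → price values: [116].
MAX of non-NULL values = 116.

116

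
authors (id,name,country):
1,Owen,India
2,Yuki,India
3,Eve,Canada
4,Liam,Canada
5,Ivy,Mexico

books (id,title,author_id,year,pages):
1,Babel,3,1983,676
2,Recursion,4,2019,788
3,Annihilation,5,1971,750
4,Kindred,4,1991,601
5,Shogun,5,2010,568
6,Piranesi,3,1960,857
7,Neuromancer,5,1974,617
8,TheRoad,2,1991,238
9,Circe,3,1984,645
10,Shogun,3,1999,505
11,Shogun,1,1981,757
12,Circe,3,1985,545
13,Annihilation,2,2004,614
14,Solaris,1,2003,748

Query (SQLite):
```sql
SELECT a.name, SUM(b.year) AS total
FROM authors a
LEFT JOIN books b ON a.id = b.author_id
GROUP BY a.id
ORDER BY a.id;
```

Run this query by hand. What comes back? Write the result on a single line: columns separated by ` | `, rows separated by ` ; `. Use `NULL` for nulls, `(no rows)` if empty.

LEFT JOIN keeps every authors row; unmatched ones get NULL for books columns.
Group by authors.id and compute SUM(b.year). SUM over an all-NULL group is NULL.
  1: ids {11, 14} → SUM(b.year)=3984
  2: ids {8, 13} → SUM(b.year)=3995
  3: ids {1, 6, 9, 10, 12} → SUM(b.year)=9911
  4: ids {2, 4} → SUM(b.year)=4010
  5: ids {3, 5, 7} → SUM(b.year)=5955

Owen | 3984 ; Yuki | 3995 ; Eve | 9911 ; Liam | 4010 ; Ivy | 5955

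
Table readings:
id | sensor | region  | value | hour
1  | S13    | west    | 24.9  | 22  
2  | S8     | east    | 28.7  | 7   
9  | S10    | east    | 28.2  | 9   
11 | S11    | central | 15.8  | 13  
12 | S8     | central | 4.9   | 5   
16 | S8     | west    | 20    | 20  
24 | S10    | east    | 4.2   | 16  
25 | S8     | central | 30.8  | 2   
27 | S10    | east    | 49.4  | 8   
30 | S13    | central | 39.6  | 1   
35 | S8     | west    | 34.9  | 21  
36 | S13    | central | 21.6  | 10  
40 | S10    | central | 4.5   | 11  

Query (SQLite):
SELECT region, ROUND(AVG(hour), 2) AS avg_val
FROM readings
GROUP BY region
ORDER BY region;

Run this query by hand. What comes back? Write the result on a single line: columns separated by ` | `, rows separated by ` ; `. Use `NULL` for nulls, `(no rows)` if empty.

central | 7 ; east | 10 ; west | 21

Partition readings by region; compute ROUND(AVG(hour), 2) within each group.
  central: ids {11, 12, 25, 30, 36, 40} → ROUND(AVG(hour), 2)=7
  east: ids {2, 9, 24, 27} → ROUND(AVG(hour), 2)=10
  west: ids {1, 16, 35} → ROUND(AVG(hour), 2)=21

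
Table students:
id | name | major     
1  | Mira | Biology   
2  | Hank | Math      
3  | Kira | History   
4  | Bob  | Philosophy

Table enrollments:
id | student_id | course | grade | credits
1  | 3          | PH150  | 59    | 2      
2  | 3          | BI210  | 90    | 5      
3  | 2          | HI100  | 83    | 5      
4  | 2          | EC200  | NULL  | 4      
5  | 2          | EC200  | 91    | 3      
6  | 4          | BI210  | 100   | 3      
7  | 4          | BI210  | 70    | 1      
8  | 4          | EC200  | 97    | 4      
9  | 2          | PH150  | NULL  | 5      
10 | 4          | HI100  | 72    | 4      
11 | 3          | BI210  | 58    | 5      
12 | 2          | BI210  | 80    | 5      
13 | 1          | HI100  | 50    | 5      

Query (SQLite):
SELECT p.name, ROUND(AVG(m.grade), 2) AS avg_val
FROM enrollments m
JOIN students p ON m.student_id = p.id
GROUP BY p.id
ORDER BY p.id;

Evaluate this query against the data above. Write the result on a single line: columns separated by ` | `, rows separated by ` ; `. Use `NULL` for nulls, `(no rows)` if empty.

Mira | 50 ; Hank | 84.67 ; Kira | 69 ; Bob | 84.75

Join each enrollments row to its students via student_id.
Group joined rows by students.id; compute ROUND(AVG(m.grade), 2) per group.
  1: ids {13} → ROUND(AVG(m.grade), 2)=50
  2: ids {3, 4, 5, 9, 12} → ROUND(AVG(m.grade), 2)=84.67
  3: ids {1, 2, 11} → ROUND(AVG(m.grade), 2)=69
  4: ids {6, 7, 8, 10} → ROUND(AVG(m.grade), 2)=84.75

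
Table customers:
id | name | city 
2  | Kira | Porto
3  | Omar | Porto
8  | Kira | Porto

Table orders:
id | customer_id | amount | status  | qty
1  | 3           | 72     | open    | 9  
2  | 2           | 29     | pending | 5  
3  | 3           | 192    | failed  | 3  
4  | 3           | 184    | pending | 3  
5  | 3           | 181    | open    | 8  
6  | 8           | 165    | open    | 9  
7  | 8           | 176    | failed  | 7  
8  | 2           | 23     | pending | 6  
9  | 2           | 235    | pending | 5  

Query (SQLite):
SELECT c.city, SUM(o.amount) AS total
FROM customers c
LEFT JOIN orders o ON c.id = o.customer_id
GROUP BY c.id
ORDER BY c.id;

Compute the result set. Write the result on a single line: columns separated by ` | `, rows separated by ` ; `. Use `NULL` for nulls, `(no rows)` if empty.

Porto | 287 ; Porto | 629 ; Porto | 341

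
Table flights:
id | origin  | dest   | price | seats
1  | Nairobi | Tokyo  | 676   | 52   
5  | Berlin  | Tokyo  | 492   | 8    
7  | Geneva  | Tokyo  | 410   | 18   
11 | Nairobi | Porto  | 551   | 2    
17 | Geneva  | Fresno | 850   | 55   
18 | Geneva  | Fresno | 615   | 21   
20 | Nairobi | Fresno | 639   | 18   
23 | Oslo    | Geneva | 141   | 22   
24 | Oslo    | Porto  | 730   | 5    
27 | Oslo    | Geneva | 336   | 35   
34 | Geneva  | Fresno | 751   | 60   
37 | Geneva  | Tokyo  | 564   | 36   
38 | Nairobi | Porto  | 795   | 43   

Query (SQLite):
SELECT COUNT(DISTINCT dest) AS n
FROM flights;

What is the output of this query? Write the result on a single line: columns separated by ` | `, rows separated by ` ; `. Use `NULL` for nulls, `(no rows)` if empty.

Count distinct non-NULL dest values.

4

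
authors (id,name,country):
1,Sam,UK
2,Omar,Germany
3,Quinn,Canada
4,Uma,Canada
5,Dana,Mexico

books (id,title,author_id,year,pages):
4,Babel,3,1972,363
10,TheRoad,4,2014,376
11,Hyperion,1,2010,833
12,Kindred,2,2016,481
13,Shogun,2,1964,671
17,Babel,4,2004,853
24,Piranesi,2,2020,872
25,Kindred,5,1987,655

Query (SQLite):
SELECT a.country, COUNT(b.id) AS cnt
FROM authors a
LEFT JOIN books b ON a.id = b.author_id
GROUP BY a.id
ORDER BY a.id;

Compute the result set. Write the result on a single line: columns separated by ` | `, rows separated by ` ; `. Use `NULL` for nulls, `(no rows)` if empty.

UK | 1 ; Germany | 3 ; Canada | 1 ; Canada | 2 ; Mexico | 1

LEFT JOIN keeps every authors row; unmatched ones get NULL for books columns.
Group by authors.id and compute COUNT(b.id). COUNT(col) of an all-NULL group is 0.
  1: ids {11} → COUNT(b.id)=1
  2: ids {12, 13, 24} → COUNT(b.id)=3
  3: ids {4} → COUNT(b.id)=1
  4: ids {10, 17} → COUNT(b.id)=2
  5: ids {25} → COUNT(b.id)=1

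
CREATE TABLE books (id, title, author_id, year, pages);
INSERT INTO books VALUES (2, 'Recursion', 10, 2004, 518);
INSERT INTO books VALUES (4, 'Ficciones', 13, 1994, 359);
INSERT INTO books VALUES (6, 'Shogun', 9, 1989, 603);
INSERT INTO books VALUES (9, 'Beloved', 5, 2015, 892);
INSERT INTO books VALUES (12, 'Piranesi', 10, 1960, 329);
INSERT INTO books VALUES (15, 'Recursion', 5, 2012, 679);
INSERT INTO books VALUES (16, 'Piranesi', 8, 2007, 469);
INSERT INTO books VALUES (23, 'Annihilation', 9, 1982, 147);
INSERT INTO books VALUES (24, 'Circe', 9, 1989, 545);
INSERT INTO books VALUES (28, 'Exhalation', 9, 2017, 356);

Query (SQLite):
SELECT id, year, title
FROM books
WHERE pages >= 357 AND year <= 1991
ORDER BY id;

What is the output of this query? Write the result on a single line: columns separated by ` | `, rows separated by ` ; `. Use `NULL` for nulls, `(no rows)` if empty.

6 | 1989 | Shogun ; 24 | 1989 | Circe

pages >= 357: ids {2, 4, 6, 9, 15, 16, 24}
year <= 1991: ids {6, 12, 23, 24}
Combine with AND.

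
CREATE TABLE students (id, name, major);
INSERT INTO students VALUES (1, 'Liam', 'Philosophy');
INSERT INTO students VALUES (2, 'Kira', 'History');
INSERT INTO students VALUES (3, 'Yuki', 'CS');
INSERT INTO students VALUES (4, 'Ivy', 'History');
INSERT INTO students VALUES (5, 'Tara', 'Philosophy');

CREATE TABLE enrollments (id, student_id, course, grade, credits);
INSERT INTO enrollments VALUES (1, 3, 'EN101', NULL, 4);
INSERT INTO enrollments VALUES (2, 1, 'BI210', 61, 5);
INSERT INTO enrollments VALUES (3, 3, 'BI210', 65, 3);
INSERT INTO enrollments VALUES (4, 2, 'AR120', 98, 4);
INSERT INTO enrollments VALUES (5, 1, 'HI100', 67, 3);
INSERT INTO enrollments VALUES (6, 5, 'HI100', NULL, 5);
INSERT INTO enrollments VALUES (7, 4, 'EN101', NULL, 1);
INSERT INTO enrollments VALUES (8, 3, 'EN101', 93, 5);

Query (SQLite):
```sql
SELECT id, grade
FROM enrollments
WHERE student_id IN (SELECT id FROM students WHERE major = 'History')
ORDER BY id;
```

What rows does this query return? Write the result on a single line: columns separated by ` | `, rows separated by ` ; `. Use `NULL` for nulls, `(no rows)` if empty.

Inner query: students.id where major = 'History'.
Outer: keep enrollments rows whose student_id is in that set.
Inner query → {2, 4}

4 | 98 ; 7 | NULL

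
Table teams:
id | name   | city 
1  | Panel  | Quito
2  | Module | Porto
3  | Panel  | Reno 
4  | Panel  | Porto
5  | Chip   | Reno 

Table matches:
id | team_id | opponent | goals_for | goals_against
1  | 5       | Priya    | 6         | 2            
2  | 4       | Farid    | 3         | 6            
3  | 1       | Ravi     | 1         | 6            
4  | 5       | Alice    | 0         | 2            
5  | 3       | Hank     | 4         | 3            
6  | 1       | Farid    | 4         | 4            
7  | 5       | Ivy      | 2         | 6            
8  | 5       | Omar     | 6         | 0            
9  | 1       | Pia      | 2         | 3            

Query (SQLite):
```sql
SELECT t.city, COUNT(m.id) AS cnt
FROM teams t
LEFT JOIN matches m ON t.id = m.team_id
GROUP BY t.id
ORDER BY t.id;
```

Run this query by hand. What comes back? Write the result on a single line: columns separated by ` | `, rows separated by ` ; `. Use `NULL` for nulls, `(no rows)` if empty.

Quito | 3 ; Porto | 0 ; Reno | 1 ; Porto | 1 ; Reno | 4

LEFT JOIN keeps every teams row; unmatched ones get NULL for matches columns.
Group by teams.id and compute COUNT(m.id). COUNT(col) of an all-NULL group is 0.
  1: ids {3, 6, 9} → COUNT(m.id)=3
  2: ids {—} → COUNT(m.id)=0
  3: ids {5} → COUNT(m.id)=1
  4: ids {2} → COUNT(m.id)=1
  5: ids {1, 4, 7, 8} → COUNT(m.id)=4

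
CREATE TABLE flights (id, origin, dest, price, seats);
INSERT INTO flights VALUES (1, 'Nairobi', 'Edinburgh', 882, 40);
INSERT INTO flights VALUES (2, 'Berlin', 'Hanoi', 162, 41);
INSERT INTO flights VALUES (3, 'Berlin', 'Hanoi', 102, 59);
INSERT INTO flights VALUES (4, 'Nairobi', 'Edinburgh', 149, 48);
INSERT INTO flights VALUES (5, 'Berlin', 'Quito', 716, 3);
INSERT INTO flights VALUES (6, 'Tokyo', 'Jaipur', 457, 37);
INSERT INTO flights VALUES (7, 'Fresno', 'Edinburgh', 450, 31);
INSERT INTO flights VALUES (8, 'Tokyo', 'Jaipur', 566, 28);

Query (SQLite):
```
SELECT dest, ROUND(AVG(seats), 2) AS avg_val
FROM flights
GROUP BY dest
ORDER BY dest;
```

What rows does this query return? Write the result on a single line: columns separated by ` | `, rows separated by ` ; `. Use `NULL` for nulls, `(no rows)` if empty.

Partition flights by dest; compute ROUND(AVG(seats), 2) within each group.
  Edinburgh: ids {1, 4, 7} → ROUND(AVG(seats), 2)=39.67
  Hanoi: ids {2, 3} → ROUND(AVG(seats), 2)=50
  Jaipur: ids {6, 8} → ROUND(AVG(seats), 2)=32.5
  Quito: ids {5} → ROUND(AVG(seats), 2)=3

Edinburgh | 39.67 ; Hanoi | 50 ; Jaipur | 32.5 ; Quito | 3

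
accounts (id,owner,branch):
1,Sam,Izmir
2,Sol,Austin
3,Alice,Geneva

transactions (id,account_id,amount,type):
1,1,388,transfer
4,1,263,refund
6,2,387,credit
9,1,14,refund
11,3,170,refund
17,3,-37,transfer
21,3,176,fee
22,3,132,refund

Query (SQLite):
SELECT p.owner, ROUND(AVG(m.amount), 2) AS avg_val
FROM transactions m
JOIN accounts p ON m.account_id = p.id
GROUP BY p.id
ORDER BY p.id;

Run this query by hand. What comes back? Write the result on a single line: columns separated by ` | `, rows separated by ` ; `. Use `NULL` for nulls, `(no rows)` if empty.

Join each transactions row to its accounts via account_id.
Group joined rows by accounts.id; compute ROUND(AVG(m.amount), 2) per group.
  1: ids {1, 4, 9} → ROUND(AVG(m.amount), 2)=221.67
  2: ids {6} → ROUND(AVG(m.amount), 2)=387
  3: ids {11, 17, 21, 22} → ROUND(AVG(m.amount), 2)=110.25

Sam | 221.67 ; Sol | 387 ; Alice | 110.25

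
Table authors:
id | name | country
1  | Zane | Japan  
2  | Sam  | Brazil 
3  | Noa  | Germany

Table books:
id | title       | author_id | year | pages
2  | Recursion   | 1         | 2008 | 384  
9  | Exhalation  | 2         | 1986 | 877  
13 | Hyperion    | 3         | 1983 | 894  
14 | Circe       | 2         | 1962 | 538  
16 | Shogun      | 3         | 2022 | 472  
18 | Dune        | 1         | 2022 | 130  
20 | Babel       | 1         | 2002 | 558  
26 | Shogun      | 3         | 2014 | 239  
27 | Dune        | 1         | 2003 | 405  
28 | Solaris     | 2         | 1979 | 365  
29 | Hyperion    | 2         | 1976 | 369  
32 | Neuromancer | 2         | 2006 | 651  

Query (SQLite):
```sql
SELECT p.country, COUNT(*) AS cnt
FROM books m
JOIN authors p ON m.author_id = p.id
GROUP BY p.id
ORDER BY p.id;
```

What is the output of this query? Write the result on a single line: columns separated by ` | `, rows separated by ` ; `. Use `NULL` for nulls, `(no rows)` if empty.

Japan | 4 ; Brazil | 5 ; Germany | 3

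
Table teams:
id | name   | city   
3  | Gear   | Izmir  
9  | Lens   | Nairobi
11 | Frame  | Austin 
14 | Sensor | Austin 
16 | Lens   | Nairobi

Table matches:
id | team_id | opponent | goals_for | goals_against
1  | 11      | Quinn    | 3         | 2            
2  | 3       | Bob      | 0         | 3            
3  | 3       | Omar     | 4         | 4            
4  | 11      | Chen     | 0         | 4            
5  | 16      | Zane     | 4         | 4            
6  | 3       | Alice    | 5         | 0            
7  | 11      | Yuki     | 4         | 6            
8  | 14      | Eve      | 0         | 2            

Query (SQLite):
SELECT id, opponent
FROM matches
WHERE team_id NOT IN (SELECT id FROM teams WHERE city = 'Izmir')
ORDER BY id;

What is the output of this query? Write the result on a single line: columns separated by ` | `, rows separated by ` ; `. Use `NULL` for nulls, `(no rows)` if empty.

1 | Quinn ; 4 | Chen ; 5 | Zane ; 7 | Yuki ; 8 | Eve

Inner query: teams.id where city = 'Izmir'.
Outer: keep matches rows whose team_id is not in that set.
Inner query → {3}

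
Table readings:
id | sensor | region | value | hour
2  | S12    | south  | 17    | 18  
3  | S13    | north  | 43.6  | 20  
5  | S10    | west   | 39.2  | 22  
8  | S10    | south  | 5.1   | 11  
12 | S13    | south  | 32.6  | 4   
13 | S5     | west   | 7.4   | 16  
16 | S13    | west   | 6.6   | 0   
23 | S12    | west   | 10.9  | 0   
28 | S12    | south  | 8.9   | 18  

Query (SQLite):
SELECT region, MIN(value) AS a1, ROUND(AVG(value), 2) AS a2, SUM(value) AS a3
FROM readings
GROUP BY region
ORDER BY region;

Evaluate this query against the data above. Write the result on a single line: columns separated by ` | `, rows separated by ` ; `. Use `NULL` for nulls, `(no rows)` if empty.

north | 43.6 | 43.6 | 43.6 ; south | 5.1 | 15.9 | 63.6 ; west | 6.6 | 16.03 | 64.1

Group readings by region.
Per group compute: MIN(value), ROUND(AVG(value), 2), SUM(value).
  north: ids {3} → MIN(value)=43.6, ROUND(AVG(value), 2)=43.6, SUM(value)=43.6
  south: ids {2, 8, 12, 28} → MIN(value)=5.1, ROUND(AVG(value), 2)=15.9, SUM(value)=63.6
  west: ids {5, 13, 16, 23} → MIN(value)=6.6, ROUND(AVG(value), 2)=16.03, SUM(value)=64.1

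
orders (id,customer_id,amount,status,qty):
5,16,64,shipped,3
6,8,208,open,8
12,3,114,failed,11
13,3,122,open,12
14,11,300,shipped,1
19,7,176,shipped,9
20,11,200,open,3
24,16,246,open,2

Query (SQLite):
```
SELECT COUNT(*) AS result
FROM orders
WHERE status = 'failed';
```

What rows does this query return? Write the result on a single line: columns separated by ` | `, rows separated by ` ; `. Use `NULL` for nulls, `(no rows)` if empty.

1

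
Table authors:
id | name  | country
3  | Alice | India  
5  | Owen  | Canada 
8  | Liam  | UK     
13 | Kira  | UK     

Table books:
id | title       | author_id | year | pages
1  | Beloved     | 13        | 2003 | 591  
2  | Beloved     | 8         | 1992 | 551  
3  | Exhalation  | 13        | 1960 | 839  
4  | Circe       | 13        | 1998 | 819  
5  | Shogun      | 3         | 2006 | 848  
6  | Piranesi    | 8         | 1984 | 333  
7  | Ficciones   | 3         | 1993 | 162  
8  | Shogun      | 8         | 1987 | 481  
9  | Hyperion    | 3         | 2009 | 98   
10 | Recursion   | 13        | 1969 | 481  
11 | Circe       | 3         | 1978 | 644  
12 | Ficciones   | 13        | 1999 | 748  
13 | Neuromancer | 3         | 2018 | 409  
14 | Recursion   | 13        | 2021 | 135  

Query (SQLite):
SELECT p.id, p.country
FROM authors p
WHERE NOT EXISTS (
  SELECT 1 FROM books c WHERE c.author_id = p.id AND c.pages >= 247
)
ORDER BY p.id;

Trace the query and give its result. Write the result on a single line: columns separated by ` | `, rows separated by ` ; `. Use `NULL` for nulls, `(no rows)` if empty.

5 | Canada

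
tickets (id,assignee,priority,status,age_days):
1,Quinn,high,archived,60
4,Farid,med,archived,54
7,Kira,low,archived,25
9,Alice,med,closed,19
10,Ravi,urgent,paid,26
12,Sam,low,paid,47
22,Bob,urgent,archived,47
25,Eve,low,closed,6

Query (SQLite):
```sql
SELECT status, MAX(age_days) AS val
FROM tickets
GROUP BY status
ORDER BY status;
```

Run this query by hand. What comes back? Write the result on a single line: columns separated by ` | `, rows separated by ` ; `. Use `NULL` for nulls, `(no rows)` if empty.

Partition tickets by status; compute MAX(age_days) within each group.
  archived: ids {1, 4, 7, 22} → MAX(age_days)=60
  closed: ids {9, 25} → MAX(age_days)=19
  paid: ids {10, 12} → MAX(age_days)=47

archived | 60 ; closed | 19 ; paid | 47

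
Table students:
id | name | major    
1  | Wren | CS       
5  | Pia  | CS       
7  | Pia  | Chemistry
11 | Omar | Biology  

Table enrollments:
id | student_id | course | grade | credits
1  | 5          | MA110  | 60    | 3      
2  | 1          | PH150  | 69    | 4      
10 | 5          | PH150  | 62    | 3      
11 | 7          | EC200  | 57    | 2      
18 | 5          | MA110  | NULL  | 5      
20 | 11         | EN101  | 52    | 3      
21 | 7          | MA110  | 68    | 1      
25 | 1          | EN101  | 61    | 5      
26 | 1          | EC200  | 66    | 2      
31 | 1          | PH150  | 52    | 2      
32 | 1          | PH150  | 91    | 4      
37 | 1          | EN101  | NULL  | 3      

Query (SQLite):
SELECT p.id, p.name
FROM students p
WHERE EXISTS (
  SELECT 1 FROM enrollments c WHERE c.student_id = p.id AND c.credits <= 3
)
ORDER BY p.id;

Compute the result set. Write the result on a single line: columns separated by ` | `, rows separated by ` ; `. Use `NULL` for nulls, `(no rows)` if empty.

1 | Wren ; 5 | Pia ; 7 | Pia ; 11 | Omar

For each students row, check whether any enrollments with matching student_id has credits <= 3.
Keep rows where that is true.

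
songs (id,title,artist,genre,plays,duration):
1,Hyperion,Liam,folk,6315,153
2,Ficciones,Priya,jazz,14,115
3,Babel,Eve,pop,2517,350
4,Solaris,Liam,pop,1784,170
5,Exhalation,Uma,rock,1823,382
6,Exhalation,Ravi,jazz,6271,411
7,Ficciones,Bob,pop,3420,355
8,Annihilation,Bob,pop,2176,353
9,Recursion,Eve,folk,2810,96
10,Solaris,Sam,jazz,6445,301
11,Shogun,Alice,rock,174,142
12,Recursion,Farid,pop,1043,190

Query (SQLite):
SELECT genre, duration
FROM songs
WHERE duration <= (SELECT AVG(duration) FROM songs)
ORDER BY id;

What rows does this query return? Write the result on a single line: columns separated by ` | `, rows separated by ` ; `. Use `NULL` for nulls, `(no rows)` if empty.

folk | 153 ; jazz | 115 ; pop | 170 ; folk | 96 ; rock | 142 ; pop | 190

Scalar subquery: AVG(duration) over all songs rows = 251.5.
Keep rows where duration <= that value.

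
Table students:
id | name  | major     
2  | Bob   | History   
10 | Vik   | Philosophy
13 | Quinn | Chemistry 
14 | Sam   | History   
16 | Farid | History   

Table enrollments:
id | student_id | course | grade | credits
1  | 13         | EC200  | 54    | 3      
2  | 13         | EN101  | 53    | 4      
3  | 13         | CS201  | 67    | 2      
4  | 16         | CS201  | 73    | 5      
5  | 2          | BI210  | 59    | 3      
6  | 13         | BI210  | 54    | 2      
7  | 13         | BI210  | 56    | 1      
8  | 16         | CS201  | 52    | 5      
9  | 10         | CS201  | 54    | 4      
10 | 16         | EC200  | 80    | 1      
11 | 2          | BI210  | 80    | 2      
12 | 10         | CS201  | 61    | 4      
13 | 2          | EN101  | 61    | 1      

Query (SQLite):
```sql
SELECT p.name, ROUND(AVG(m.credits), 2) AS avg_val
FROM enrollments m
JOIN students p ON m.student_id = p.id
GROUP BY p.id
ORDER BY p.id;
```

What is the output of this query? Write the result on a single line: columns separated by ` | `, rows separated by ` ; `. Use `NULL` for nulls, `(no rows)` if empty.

Bob | 2 ; Vik | 4 ; Quinn | 2.4 ; Farid | 3.67

Join each enrollments row to its students via student_id.
Group joined rows by students.id; compute ROUND(AVG(m.credits), 2) per group.
  2: ids {5, 11, 13} → ROUND(AVG(m.credits), 2)=2
  10: ids {9, 12} → ROUND(AVG(m.credits), 2)=4
  13: ids {1, 2, 3, 6, 7} → ROUND(AVG(m.credits), 2)=2.4
  16: ids {4, 8, 10} → ROUND(AVG(m.credits), 2)=3.67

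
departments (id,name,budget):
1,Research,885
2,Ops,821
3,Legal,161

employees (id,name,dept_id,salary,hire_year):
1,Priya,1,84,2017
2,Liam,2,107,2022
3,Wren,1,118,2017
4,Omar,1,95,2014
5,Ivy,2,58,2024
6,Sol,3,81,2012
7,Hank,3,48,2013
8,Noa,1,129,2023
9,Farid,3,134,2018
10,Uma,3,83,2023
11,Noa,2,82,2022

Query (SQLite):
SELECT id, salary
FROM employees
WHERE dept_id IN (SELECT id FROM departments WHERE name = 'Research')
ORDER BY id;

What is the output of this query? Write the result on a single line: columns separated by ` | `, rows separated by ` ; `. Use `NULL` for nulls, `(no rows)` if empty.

1 | 84 ; 3 | 118 ; 4 | 95 ; 8 | 129

Inner query: departments.id where name = 'Research'.
Outer: keep employees rows whose dept_id is in that set.
Inner query → {1}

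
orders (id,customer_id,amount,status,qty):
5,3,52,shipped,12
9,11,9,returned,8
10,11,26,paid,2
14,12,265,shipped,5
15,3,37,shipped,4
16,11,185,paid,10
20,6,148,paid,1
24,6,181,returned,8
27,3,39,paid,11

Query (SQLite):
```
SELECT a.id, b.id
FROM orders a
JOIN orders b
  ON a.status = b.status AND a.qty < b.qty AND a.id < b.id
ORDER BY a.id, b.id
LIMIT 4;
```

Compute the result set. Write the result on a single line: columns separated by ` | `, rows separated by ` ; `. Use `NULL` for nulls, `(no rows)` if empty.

10 | 16 ; 10 | 27 ; 16 | 27 ; 20 | 27

Pairs (a,b) with same status, a.qty < b.qty, a.id < b.id.
status groups: paid:{10,16,20,27} returned:{9,24} shipped:{5,14,15}
Ordered by (a.id, b.id); first 4.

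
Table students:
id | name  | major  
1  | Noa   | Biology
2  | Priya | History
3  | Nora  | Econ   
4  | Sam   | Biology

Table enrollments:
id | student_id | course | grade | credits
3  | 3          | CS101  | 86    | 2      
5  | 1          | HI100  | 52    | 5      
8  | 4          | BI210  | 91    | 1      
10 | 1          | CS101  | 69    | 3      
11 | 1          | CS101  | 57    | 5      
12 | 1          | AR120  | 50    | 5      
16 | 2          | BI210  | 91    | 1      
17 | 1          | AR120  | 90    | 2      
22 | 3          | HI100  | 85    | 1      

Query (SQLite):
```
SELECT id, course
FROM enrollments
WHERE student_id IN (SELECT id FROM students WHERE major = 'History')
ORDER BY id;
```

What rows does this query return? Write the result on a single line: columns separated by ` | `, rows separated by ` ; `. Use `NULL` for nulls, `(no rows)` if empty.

Inner query: students.id where major = 'History'.
Outer: keep enrollments rows whose student_id is in that set.
Inner query → {2}

16 | BI210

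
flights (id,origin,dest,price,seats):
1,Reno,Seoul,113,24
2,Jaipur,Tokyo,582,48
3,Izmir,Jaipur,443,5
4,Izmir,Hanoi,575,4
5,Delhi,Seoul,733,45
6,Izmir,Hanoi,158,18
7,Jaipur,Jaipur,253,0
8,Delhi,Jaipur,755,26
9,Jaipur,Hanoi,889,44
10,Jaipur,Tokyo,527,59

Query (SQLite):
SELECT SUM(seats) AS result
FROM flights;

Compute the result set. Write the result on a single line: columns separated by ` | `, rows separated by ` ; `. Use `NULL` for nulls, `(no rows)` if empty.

All seats values: [24, 48, 5, 4, 45, 18, 0, 26, 44, 59].
SUM of non-NULL values = 273.

273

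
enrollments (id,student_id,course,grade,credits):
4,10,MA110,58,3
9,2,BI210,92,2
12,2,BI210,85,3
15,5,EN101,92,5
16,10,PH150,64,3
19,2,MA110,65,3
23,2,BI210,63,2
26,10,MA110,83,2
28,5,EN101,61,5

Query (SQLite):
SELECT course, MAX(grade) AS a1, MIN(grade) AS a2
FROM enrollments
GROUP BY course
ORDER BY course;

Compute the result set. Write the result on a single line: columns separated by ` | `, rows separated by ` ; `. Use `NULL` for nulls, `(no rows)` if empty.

Group enrollments by course.
Per group compute: MAX(grade), MIN(grade).
  BI210: ids {9, 12, 23} → MAX(grade)=92, MIN(grade)=63
  EN101: ids {15, 28} → MAX(grade)=92, MIN(grade)=61
  MA110: ids {4, 19, 26} → MAX(grade)=83, MIN(grade)=58
  PH150: ids {16} → MAX(grade)=64, MIN(grade)=64

BI210 | 92 | 63 ; EN101 | 92 | 61 ; MA110 | 83 | 58 ; PH150 | 64 | 64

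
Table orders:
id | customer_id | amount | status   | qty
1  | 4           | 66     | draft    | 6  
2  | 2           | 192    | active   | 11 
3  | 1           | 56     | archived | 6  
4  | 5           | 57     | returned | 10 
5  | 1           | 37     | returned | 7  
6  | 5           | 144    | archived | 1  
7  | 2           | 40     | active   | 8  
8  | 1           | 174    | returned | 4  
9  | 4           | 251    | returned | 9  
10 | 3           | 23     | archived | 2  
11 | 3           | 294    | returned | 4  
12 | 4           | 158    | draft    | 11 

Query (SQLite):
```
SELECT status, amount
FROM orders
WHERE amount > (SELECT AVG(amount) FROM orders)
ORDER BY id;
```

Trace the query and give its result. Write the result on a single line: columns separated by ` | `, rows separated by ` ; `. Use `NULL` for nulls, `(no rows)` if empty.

Scalar subquery: AVG(amount) over all orders rows = 124.333333 (≈; comparison uses full precision).
Keep rows where amount > that value.

active | 192 ; archived | 144 ; returned | 174 ; returned | 251 ; returned | 294 ; draft | 158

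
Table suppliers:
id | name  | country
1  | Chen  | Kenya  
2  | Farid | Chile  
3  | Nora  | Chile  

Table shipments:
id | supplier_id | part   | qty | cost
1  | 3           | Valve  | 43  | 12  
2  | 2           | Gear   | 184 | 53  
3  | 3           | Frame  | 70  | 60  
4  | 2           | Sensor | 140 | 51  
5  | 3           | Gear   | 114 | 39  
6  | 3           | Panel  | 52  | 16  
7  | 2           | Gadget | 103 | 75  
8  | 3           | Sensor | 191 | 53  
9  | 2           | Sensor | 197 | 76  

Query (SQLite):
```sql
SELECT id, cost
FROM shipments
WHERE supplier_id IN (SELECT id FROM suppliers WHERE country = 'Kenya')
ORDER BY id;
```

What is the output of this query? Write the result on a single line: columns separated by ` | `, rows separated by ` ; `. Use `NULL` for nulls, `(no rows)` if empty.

(no rows)

Inner query: suppliers.id where country = 'Kenya'.
Outer: keep shipments rows whose supplier_id is in that set.
Inner query → {1}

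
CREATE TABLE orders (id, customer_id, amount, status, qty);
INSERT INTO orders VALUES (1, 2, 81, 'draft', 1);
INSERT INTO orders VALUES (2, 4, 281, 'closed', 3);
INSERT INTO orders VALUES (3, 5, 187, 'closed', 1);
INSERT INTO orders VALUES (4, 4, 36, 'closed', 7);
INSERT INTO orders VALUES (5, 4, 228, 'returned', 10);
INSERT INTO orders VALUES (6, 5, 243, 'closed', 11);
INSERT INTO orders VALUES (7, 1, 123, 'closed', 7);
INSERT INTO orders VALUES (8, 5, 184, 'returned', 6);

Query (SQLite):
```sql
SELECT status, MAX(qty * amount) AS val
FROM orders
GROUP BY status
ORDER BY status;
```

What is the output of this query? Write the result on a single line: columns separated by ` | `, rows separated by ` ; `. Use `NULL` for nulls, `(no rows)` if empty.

closed | 2673 ; draft | 81 ; returned | 2280

For each row compute qty * amount.
Group by status; take MAX of the expression per group.
  closed: ids {2, 3, 4, 6, 7} → MAX(qty * amount)=2673
  draft: ids {1} → MAX(qty * amount)=81
  returned: ids {5, 8} → MAX(qty * amount)=2280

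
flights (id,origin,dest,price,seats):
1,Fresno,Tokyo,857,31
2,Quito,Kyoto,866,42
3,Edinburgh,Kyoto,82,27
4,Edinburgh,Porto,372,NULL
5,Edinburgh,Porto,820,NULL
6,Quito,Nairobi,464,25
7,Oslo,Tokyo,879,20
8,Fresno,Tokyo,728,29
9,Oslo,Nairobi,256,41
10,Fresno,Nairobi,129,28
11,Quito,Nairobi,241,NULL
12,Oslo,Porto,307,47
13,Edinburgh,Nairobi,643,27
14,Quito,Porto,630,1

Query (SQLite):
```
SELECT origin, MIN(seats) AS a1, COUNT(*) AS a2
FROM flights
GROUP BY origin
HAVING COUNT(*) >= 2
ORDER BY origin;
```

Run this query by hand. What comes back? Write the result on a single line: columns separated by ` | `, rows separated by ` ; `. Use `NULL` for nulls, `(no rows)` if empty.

Edinburgh | 27 | 4 ; Fresno | 28 | 3 ; Oslo | 20 | 3 ; Quito | 1 | 4

Group flights by origin.
Per group compute: MIN(seats), COUNT(*).
HAVING: drop groups with fewer than 2 rows.
  Edinburgh: ids {3, 4, 5, 13} → MIN(seats)=27, COUNT(*)=4
  Fresno: ids {1, 8, 10} → MIN(seats)=28, COUNT(*)=3
  Oslo: ids {7, 9, 12} → MIN(seats)=20, COUNT(*)=3
  Quito: ids {2, 6, 11, 14} → MIN(seats)=1, COUNT(*)=4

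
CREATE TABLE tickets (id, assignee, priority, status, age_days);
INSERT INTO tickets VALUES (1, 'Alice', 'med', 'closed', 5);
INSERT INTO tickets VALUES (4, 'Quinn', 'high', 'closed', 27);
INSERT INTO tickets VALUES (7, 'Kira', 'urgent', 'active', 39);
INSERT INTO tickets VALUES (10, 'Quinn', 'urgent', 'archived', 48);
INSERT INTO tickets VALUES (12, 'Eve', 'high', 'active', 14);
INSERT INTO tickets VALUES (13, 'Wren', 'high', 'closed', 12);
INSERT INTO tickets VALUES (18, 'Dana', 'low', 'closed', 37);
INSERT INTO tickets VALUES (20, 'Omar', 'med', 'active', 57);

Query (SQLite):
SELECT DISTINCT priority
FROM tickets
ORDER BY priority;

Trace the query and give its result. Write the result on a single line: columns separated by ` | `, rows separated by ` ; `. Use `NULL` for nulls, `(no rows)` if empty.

high ; low ; med ; urgent

Collect distinct priority values from tickets.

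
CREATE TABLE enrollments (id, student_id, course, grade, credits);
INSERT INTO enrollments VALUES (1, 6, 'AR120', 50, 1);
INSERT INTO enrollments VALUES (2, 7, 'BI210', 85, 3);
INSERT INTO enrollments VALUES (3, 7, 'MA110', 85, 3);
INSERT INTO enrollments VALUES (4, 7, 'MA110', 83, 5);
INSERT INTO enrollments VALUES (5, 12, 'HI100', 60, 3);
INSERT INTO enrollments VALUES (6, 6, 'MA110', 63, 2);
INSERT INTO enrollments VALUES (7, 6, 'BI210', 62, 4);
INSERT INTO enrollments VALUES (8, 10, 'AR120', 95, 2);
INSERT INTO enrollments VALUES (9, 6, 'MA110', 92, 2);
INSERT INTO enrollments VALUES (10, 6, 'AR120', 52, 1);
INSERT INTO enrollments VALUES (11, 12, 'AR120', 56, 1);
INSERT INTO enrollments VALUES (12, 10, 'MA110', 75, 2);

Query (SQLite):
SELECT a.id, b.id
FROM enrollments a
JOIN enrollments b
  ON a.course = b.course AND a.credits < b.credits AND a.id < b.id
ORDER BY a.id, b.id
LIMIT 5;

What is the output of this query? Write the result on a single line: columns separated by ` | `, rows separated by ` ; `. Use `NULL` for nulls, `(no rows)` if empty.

Pairs (a,b) with same course, a.credits < b.credits, a.id < b.id.
course groups: AR120:{1,8,10,11} BI210:{2,7} HI100:{5} MA110:{3,4,6,9,12}
Ordered by (a.id, b.id); first 5.

1 | 8 ; 2 | 7 ; 3 | 4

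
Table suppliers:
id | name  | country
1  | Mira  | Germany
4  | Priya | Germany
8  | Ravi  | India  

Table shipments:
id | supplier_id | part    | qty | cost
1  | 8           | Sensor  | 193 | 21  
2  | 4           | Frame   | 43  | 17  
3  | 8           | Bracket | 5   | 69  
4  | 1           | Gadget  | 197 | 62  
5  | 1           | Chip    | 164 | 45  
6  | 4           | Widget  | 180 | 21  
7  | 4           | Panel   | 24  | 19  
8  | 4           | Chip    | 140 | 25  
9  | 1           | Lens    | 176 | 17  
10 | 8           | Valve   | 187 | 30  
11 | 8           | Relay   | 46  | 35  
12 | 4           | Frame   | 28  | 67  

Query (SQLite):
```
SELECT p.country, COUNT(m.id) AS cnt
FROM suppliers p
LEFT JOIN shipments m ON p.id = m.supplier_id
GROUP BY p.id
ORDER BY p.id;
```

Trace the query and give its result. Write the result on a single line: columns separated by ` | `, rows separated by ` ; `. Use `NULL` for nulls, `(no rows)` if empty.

Germany | 3 ; Germany | 5 ; India | 4

LEFT JOIN keeps every suppliers row; unmatched ones get NULL for shipments columns.
Group by suppliers.id and compute COUNT(m.id). COUNT(col) of an all-NULL group is 0.
  1: ids {4, 5, 9} → COUNT(m.id)=3
  4: ids {2, 6, 7, 8, 12} → COUNT(m.id)=5
  8: ids {1, 3, 10, 11} → COUNT(m.id)=4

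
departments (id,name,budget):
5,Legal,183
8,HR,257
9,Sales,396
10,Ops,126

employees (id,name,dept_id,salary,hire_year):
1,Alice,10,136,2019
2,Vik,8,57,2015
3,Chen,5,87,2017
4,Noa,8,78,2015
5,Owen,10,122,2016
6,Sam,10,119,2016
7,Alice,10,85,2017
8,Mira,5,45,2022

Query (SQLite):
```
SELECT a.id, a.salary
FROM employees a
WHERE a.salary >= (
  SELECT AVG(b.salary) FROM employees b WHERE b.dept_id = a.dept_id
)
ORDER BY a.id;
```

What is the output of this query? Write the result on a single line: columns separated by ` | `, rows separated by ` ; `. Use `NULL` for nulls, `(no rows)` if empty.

1 | 136 ; 3 | 87 ; 4 | 78 ; 5 | 122 ; 6 | 119

For each employees row a, compute AVG(salary) over rows sharing a.dept_id.
Keep row a if a.salary >= that per-group AVG.
  dept_id=5: AVG(salary) = 66.0
  dept_id=8: AVG(salary) = 67.5
  dept_id=10: AVG(salary) = 115.5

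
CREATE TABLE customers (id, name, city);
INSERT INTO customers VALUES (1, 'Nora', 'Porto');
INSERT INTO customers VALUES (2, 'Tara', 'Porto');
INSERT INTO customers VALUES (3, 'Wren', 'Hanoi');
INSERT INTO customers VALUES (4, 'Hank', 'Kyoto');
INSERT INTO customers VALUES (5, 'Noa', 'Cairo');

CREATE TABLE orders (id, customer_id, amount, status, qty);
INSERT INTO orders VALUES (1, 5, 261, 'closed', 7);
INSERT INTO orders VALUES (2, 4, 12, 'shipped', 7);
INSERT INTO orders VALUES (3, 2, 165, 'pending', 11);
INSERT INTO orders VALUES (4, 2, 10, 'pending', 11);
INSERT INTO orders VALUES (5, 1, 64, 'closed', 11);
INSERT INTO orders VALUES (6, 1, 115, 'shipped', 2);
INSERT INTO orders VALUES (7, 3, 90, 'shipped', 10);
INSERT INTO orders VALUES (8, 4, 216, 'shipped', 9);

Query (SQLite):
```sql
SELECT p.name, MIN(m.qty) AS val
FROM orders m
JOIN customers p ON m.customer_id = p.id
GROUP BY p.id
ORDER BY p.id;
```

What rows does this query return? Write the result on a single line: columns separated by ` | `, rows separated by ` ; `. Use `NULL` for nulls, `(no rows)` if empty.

Nora | 2 ; Tara | 11 ; Wren | 10 ; Hank | 7 ; Noa | 7

Join each orders row to its customers via customer_id.
Group joined rows by customers.id; compute MIN(m.qty) per group.
  1: ids {5, 6} → MIN(m.qty)=2
  2: ids {3, 4} → MIN(m.qty)=11
  3: ids {7} → MIN(m.qty)=10
  4: ids {2, 8} → MIN(m.qty)=7
  5: ids {1} → MIN(m.qty)=7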